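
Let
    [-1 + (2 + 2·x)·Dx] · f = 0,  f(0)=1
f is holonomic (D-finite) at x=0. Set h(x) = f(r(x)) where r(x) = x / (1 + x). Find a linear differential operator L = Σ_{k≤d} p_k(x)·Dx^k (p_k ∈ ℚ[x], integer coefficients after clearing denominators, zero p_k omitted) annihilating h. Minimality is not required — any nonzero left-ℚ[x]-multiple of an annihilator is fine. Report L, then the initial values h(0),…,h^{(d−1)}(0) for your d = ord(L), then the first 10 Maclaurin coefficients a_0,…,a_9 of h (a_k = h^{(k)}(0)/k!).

f: a_k = 1, 1/2, -1/8, 1/16, -5/128, 7/256, -21/1024, 33/2048, -429/32768, 715/65536, …
h₀=f(r): pull back L_f along r ⇒ L₀.
L = -1 + (2 + 6·x + 4·x^2)·Dx  (order 1).
h: a_k = 1, 1/2, -5/8, 13/16, -141/128, 399/256, -2353/1024, 7205/2048, -182461/32768, 594203/65536, …
ICs: h(0) = 1.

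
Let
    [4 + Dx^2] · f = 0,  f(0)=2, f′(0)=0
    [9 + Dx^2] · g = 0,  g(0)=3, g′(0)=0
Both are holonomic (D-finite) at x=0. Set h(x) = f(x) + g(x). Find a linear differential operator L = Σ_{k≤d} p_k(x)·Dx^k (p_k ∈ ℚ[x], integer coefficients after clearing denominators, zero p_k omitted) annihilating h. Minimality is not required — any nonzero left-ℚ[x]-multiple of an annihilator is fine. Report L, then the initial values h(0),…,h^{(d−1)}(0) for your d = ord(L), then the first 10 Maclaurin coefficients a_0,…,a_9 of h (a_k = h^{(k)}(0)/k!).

f: a_k = 2, 0, -4, 0, 4/3, 0, -8/45, 0, 4/315, 0, …
g: a_k = 3, 0, -27/2, 0, 81/8, 0, -243/80, 0, 2187/4480, 0, …
h₀=f+g: left-lcm gives L₀, ord ≤ 4.
L = 36 + 13·Dx^2 + Dx^4  (order 4).
h: a_k = 5, 0, -35/2, 0, 275/24, 0, -463/144, 0, 577/1152, 0, …
ICs: h(0) = 5, h′(0) = 0, h′′(0) = -35, h′′′(0) = 0.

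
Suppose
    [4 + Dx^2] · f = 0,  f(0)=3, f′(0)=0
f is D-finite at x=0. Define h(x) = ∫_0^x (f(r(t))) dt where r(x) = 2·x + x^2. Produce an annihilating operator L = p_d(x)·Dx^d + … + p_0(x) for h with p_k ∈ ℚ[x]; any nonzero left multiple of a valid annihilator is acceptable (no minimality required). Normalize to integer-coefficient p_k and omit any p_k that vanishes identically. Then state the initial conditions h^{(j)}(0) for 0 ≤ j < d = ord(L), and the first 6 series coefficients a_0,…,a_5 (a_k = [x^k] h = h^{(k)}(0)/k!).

f: a_k = 3, 0, -6, 0, 2, 0, …
h₀=f(r): pull back L_f along r ⇒ L₀.
h=∫₀ˣh₀: take L = L₀·Dx.
L = (16 + 48·x + 48·x^2 + 16·x^3)·Dx - Dx^2 + (1 + x)·Dx^3  (order 3).
h: a_k = 0, 3, 0, -8, -6, 26/5, …
ICs: h(0) = 0, h′(0) = 3, h′′(0) = 0.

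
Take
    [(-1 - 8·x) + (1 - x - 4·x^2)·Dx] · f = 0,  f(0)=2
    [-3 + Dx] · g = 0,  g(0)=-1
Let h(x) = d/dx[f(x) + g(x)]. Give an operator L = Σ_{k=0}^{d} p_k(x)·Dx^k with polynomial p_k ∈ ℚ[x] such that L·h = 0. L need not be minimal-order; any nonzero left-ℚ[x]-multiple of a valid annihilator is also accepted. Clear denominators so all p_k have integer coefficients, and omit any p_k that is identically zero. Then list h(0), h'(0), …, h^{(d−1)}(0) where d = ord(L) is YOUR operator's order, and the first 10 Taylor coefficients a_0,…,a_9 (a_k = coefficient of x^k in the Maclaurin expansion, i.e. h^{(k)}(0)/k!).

f: a_k = 2, 2, 10, 18, 58, 130, 362, 882, 2330, 5858, …
g: a_k = -1, -3, -9/2, -9/2, -27/8, -81/40, -81/80, -243/560, -729/4480, -243/4480, …
Weyl lclm of L_f,L_g ⇒ L₀ (ord ≤ 2).
h=h₀': d/dx-closure on L₀ ⇒ L.
L = (72 + 1314·x + 1440·x^2 + 6336·x^3 + 3456·x^4) + (-45 - 426·x - 783·x^2 - 1968·x^3 + 720·x^4 + 1152·x^5)·Dx + (7 - 4·x + 101·x^2 - 48·x^3 - 624·x^4 - 384·x^5)·Dx^2  (order 2).
h: a_k = -1, 11, 81/2, 437/2, 5119/8, 86637/40, 493677/80, 10437671/560, 236192373/4480, 679973671/4480, …
ICs: h(0) = -1, h′(0) = 11.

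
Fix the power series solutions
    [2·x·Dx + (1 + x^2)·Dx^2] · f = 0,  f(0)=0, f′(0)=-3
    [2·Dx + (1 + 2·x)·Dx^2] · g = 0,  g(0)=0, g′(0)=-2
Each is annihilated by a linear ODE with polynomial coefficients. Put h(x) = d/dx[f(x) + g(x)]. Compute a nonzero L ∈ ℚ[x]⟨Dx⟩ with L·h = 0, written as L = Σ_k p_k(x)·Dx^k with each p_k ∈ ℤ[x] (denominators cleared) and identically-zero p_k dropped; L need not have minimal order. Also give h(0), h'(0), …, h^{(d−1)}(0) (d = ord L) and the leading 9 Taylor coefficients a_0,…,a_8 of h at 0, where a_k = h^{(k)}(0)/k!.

L = (-2 - 12·x + 6·x^2 + 4·x^3) + (-5 - 4·x - 9·x^2 + 12·x^3 + 8·x^4)·Dx + (-1 - x + 2·x^2 + x^3 + 3·x^4 + 2·x^5)·Dx^2  (order 2).
h: a_k = -5, 4, -5, 16, -35, 64, -125, 256, -515, …
ICs: h(0) = -5, h′(0) = 4.

f: a_k = 0, -3, 0, 1, 0, -3/5, 0, 3/7, 0, …
g: a_k = 0, -2, 2, -8/3, 4, -32/5, 32/3, -128/7, 32, …
L₀ := lclm(L_f,L_g); ord L₀ ≤ 2+2.
Derive L from L₀ (diff closure).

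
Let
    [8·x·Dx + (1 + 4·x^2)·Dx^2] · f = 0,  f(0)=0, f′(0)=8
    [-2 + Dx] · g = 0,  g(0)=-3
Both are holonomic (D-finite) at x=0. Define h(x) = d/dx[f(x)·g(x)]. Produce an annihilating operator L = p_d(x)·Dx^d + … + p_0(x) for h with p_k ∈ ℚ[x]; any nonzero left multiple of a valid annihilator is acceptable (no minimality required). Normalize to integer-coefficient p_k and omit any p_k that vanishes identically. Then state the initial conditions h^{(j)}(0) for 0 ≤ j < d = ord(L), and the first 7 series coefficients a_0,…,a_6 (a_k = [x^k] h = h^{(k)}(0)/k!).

L = (4 + 40·x - 48·x^2 + 32·x^3) + (-24·x + 32·x^2 - 32·x^3)·Dx + (-1 + 2·x - 4·x^2 + 8·x^3)·Dx^2  (order 2).
h: a_k = -24, -96, -48, 128, -144, -704, 2976/5, …
ICs: h(0) = -24, h′(0) = -96.

f: a_k = 0, 8, 0, -32/3, 0, 128/5, 0, …
g: a_k = -3, -6, -6, -4, -2, -4/5, -4/15, …
Sym-product of L_f,L_g gives L₀ (≤ ord 2).
h₀' ⇒ L via d/dx closure of L₀.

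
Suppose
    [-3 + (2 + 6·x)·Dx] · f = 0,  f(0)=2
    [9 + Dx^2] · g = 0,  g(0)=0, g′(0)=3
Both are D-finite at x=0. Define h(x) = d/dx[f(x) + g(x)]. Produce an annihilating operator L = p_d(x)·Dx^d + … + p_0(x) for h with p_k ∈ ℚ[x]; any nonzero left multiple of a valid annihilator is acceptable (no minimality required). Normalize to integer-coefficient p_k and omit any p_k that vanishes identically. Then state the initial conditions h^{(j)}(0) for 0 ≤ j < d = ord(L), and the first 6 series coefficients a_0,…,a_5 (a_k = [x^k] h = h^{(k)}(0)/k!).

L = (-513 - 648·x - 972·x^2) + (-126 - 810·x - 1944·x^2 - 1944·x^3)·Dx + (-57 - 72·x - 108·x^2)·Dx^2 + (-14 - 90·x - 216·x^2 - 216·x^3)·Dx^3  (order 3).
h: a_k = 6, -9/2, -27/8, -405/16, 9801/128, -45927/256, …
ICs: h(0) = 6, h′(0) = -9/2, h′′(0) = -27/4.

f: a_k = 2, 3, -9/4, 27/8, -405/64, 1701/128, …
g: a_k = 0, 3, 0, -9/2, 0, 81/40, …
Sum ⇒ L₀ = lclm(L_f,L_g) in ℚ(x)⟨Dx⟩.
h=h₀': d/dx-closure on L₀ ⇒ L.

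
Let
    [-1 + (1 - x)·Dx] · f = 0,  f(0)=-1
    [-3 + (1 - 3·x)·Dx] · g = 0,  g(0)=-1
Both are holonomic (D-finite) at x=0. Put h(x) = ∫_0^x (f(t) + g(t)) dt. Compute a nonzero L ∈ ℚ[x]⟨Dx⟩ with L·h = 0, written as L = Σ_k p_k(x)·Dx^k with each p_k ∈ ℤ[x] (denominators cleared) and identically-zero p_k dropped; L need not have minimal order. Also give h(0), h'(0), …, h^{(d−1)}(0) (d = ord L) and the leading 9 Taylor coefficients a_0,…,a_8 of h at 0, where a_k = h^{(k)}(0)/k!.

f: a_k = -1, -1, -1, -1, -1, -1, -1, -1, -1, …
g: a_k = -1, -3, -9, -27, -81, -243, -729, -2187, -6561, …
Weyl lclm of L_f,L_g ⇒ L₀ (ord ≤ 2).
∫: right-multiply L₀ by Dx.
L = -6·Dx + (8 - 12·x)·Dx^2 + (-1 + 4·x - 3·x^2)·Dx^3  (order 3).
h: a_k = 0, -2, -2, -10/3, -7, -82/5, -122/3, -730/7, -547/2, …
ICs: h(0) = 0, h′(0) = -2, h′′(0) = -4.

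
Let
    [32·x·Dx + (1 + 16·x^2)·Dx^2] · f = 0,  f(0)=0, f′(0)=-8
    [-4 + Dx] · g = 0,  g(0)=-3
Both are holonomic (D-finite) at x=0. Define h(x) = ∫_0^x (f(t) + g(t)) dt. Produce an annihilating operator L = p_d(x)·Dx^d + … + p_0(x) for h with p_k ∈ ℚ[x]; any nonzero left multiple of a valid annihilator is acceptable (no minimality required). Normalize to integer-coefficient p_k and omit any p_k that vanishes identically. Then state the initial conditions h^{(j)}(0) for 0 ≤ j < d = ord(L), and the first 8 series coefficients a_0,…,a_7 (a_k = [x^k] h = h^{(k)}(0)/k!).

f: a_k = 0, -8, 0, 128/3, 0, -2048/5, 0, 32768/7, …
g: a_k = -3, -12, -24, -32, -32, -128/5, -256/15, -1024/105, …
L₀ := lclm(L_f,L_g); ord L₀ ≤ 2+1.
h=∫₀ˣh₀: take L = L₀·Dx.
L = (32 - 256·x - 512·x^2)·Dx^2 + (-12 + 48·x + 64·x^2 - 256·x^3)·Dx^3 + (1 + 4·x + 16·x^2 + 64·x^3)·Dx^4  (order 4).
h: a_k = 0, -3, -10, -8, 8/3, -32/5, -1088/15, -256/105, …
ICs: h(0) = 0, h′(0) = -3, h′′(0) = -20, h′′′(0) = -48.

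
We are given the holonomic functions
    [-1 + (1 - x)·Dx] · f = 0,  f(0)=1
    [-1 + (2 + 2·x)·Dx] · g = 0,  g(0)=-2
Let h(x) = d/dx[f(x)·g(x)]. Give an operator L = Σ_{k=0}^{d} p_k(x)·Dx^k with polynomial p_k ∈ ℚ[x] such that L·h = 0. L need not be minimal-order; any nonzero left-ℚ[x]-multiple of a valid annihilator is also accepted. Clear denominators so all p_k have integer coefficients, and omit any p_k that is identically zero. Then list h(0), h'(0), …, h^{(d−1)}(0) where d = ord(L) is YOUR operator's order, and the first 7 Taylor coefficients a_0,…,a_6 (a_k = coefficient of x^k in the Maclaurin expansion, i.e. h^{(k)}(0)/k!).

L = (11 + 18·x + 3·x^2) + (-6 - 2·x + 6·x^2 + 2·x^3)·Dx  (order 1).
h: a_k = -3, -11/2, -69/8, -179/16, -1825/128, -4317/256, -20377/1024, …
ICs: h(0) = -3.

f: a_k = 1, 1, 1, 1, 1, 1, 1, …
g: a_k = -2, -1, 1/4, -1/8, 5/64, -7/128, 21/512, …
Sym-product of L_f,L_g gives L₀ (≤ ord 1).
Differentiate: ansatz ord ≤ ord L₀ ⇒ L.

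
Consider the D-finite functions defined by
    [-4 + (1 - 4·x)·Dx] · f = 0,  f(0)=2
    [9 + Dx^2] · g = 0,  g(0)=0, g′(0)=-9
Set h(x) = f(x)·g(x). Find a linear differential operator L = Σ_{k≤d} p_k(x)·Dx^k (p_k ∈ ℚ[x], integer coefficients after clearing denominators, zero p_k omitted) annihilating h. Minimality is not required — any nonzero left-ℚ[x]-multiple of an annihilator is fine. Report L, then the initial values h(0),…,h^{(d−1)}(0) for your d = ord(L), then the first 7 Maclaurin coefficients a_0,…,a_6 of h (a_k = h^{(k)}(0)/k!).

f: a_k = 2, 8, 32, 128, 512, 2048, 8192, …
g: a_k = 0, -9, 0, 27/2, 0, -243/40, 0, …
Sym-product of L_f,L_g gives L₀ (≤ ord 2).
L = (-9 + 36·x) + 8·Dx + (-1 + 4·x)·Dx^2  (order 2).
h: a_k = 0, -18, -72, -261, -1044, -83763/20, -83763/5, …
ICs: h(0) = 0, h′(0) = -18.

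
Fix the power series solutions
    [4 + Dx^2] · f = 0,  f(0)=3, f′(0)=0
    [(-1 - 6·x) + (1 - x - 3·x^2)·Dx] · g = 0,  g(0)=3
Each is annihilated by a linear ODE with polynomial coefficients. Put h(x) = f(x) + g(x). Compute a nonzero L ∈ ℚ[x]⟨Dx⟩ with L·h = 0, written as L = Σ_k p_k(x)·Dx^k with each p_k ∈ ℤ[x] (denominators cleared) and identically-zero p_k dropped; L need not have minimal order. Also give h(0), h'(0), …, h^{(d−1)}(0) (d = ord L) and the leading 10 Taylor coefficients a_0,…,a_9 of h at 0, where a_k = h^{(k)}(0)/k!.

f: a_k = 3, 0, -6, 0, 2, 0, -4/15, 0, 2/105, 0, …
g: a_k = 3, 3, 12, 21, 57, 120, 291, 651, 1524, 3477, …
h₀=f+g: left-lcm gives L₀, ord ≤ 3.
L = (-92 - 608·x - 512·x^2 - 1104·x^3 - 360·x^4 - 432·x^5) + (24 - 4·x - 24·x^2 - 80·x^3 - 180·x^4 - 216·x^5 - 216·x^6)·Dx + (-23 - 152·x - 128·x^2 - 276·x^3 - 90·x^4 - 108·x^5)·Dx^2 + (6 - x - 6·x^2 - 20·x^3 - 45·x^4 - 54·x^5 - 54·x^6)·Dx^3  (order 3).
h: a_k = 6, 3, 6, 21, 59, 120, 4361/15, 651, 160022/105, 3477, …
ICs: h(0) = 6, h′(0) = 3, h′′(0) = 12.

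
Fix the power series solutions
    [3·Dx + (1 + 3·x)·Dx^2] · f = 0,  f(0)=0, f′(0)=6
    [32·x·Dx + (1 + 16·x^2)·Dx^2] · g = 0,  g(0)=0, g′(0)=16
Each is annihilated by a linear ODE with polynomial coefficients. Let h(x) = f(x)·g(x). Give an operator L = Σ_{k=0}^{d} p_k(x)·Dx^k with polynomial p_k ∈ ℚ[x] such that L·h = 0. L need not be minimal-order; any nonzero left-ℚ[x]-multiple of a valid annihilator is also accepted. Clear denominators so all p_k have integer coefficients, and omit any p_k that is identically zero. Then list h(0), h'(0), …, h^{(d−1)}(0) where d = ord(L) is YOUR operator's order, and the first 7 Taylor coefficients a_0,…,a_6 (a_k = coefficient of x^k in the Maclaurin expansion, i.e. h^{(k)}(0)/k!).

f: a_k = 0, 6, -9, 18, -81/2, 486/5, -243, …
g: a_k = 0, 16, 0, -256/3, 0, 4096/5, 0, …
h₀=f·g: eliminate ⇒ L₀, order ≤ 2·2.
L = (15744 + 89280·x + 811008·x^2 + 5299200·x^3 + 13271040·x^4 + 17252352·x^5 + 21233664·x^7)·Dx + (4258 + 91200·x + 775488·x^2 + 4635648·x^3 + 18247680·x^4 + 41140224·x^5 + 46448640·x^6 + 21233664·x^7 + 74317824·x^8)·Dx^2 + (492 + 12548·x + 131328·x^2 + 747968·x^3 + 3219456·x^4 + 10146816·x^5 + 21233664·x^6 + 24920064·x^7 + 21233664·x^8 + 42467328·x^9)·Dx^3 + (73 + 822·x + 6161·x^2 + 34944·x^3 + 151168·x^4 + 500736·x^5 + 1322496·x^6 + 2654208·x^7 + 3244032·x^8 + 3538944·x^9 + 5308416·x^10)·Dx^4  (order 4).
h: a_k = 0, 0, 96, -144, -224, 120, 24672/5, …
ICs: h(0) = 0, h′(0) = 0, h′′(0) = 192, h′′′(0) = -864.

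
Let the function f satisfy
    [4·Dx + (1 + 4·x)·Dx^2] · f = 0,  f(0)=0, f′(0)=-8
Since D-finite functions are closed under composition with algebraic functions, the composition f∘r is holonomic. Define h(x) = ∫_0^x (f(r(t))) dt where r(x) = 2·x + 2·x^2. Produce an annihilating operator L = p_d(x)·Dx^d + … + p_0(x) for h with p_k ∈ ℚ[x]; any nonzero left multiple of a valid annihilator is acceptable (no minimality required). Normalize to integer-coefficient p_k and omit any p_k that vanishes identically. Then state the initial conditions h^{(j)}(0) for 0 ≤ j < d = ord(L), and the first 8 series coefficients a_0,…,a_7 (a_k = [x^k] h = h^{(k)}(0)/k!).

f: a_k = 0, -8, 16, -128/3, 128, -2048/5, 4096/3, -32768/7, …
h₀=f(r): pull back L_f along r ⇒ L₀.
h=∫h₀ ⇒ L = L₀·Dx.
L = (6 + 16·x + 16·x^2)·Dx^2 + (1 + 10·x + 24·x^2 + 16·x^3)·Dx^3  (order 3).
h: a_k = 0, 0, -8, 16, -160/3, 1088/5, -14848/15, 33792/7, …
ICs: h(0) = 0, h′(0) = 0, h′′(0) = -16.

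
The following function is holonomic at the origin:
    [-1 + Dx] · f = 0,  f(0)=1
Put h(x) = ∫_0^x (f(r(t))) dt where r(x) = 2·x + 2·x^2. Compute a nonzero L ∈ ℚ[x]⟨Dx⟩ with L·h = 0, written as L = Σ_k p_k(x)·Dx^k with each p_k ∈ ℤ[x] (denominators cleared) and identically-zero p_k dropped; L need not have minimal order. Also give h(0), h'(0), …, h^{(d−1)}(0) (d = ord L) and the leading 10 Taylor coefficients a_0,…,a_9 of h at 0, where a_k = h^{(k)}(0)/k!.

f: a_k = 1, 1, 1/2, 1/6, 1/24, 1/120, 1/720, 1/5040, 1/40320, 1/362880, …
Change of var in L_f (x↦r) gives L₀.
∫: right-multiply L₀ by Dx.
L = (-2 - 4·x)·Dx + Dx^2  (order 2).
h: a_k = 0, 1, 1, 4/3, 4/3, 4/3, 52/45, 304/315, 232/315, 1528/2835, …
ICs: h(0) = 0, h′(0) = 1.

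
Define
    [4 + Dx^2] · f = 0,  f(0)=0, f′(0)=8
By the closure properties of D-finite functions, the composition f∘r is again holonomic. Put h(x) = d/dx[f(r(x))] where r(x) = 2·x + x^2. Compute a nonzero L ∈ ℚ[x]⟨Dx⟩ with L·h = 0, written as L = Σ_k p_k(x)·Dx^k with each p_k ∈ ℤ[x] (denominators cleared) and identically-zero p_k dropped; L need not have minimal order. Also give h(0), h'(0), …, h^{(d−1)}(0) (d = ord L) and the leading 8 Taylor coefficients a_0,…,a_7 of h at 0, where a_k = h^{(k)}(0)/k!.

f: a_k = 0, 8, 0, -16/3, 0, 16/15, 0, -32/315, …
L₀ from L_f via x↦r, Dx↦r'^{-1}Dx.
h₀' ⇒ L via d/dx closure of L₀.
L = (19 + 64·x + 96·x^2 + 64·x^3 + 16·x^4) + (-3 - 3·x)·Dx + (1 + 2·x + x^2)·Dx^2  (order 2).
h: a_k = 16, 16, -128, -256, 32/3, 480, 22784/45, -1024/45, …
ICs: h(0) = 16, h′(0) = 16.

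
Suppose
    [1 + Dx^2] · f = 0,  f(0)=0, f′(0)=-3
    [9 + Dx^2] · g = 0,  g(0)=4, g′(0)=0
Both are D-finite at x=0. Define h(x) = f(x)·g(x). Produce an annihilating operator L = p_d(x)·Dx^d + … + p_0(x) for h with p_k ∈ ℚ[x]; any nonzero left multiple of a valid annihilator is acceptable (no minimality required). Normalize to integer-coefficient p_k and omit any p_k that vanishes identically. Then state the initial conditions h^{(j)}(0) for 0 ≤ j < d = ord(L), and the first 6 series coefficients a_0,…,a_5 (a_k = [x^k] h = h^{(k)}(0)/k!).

L = 64 + 20·Dx^2 + Dx^4  (order 4).
h: a_k = 0, -12, 0, 56, 0, -248/5, …
ICs: h(0) = 0, h′(0) = -12, h′′(0) = 0, h′′′(0) = 336.

f: a_k = 0, -3, 0, 1/2, 0, -1/40, …
g: a_k = 4, 0, -18, 0, 27/2, 0, …
Product ⇒ symmetric product L₀, ord ≤ 4.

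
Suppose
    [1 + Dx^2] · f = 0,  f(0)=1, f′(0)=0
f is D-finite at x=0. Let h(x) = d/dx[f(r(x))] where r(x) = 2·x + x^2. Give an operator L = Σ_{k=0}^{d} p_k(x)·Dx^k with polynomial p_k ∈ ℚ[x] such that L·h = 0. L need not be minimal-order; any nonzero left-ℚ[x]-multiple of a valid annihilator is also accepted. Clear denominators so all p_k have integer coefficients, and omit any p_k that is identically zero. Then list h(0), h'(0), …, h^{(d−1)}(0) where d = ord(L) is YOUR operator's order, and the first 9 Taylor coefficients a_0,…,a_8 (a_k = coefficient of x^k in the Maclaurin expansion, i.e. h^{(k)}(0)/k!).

L = (7 + 16·x + 24·x^2 + 16·x^3 + 4·x^4) + (-3 - 3·x)·Dx + (1 + 2·x + x^2)·Dx^2  (order 2).
h: a_k = 0, -4, -6, 2/3, 20/3, 82/15, 7/15, -719/315, -62/35, …
ICs: h(0) = 0, h′(0) = -4.

f: a_k = 1, 0, -1/2, 0, 1/24, 0, -1/720, 0, 1/40320, …
Change of var in L_f (x↦r) gives L₀.
Derive L from L₀ (diff closure).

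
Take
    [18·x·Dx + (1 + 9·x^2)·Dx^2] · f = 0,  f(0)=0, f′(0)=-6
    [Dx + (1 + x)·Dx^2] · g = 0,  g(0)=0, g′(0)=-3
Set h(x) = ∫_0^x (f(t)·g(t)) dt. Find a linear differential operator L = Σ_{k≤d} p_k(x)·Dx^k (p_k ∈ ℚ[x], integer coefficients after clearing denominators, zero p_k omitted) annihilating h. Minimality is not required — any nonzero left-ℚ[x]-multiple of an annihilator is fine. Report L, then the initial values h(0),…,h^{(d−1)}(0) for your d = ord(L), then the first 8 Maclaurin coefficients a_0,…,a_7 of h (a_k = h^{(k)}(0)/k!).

f: a_k = 0, -6, 0, 18, 0, -486/5, 0, 4374/7, …
g: a_k = 0, -3, 3/2, -1, 3/4, -3/5, 1/2, -3/7, …
f·g: L₀ = L_f ⊗_s L_g, ord ≤ 2·2.
∫: right-multiply L₀ by Dx.
L = (1368 + 2700·x + 37584·x^2 + 95580·x^3 + 87480·x^4 + 37908·x^5 + 26244·x^7)·Dx^2 + (1298 + 9180·x + 54612·x^2 + 194724·x^3 + 324000·x^4 + 271188·x^5 + 102060·x^6 + 78732·x^7 + 91854·x^8)·Dx^3 + (76 + 2848·x + 12096·x^2 + 43992·x^3 + 117288·x^4 + 173016·x^5 + 139968·x^6 + 75816·x^7 + 78732·x^8 + 52488·x^9)·Dx^4 + (37 + 146·x + 901·x^2 + 2808·x^3 + 7362·x^4 + 15228·x^5 + 21546·x^6 + 17496·x^7 + 12393·x^8 + 13122·x^9 + 6561·x^10)·Dx^5  (order 5).
h: a_k = 0, 0, 0, 6, -9/4, -48/5, 15/4, 198/5, …
ICs: h(0) = 0, h′(0) = 0, h′′(0) = 0, h′′′(0) = 36, h′′′′(0) = -54.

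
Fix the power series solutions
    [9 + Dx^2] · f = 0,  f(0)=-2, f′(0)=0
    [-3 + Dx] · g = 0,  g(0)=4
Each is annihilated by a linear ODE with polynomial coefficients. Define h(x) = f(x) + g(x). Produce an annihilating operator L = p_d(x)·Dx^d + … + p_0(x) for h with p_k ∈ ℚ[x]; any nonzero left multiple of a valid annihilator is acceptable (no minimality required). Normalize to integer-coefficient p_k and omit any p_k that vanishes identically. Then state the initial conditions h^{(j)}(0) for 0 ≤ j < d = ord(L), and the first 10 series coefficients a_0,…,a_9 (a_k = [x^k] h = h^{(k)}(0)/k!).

L = -27 + 9·Dx - 3·Dx^2 + Dx^3  (order 3).
h: a_k = 2, 12, 27, 18, 27/4, 81/10, 243/40, 243/140, 729/2240, 243/1120, …
ICs: h(0) = 2, h′(0) = 12, h′′(0) = 54.

f: a_k = -2, 0, 9, 0, -27/4, 0, 81/40, 0, -729/2240, 0, …
g: a_k = 4, 12, 18, 18, 27/2, 81/10, 81/20, 243/140, 729/1120, 243/1120, …
f+g: L₀ = lclm(L_f,L_g), ord ≤ 2+1.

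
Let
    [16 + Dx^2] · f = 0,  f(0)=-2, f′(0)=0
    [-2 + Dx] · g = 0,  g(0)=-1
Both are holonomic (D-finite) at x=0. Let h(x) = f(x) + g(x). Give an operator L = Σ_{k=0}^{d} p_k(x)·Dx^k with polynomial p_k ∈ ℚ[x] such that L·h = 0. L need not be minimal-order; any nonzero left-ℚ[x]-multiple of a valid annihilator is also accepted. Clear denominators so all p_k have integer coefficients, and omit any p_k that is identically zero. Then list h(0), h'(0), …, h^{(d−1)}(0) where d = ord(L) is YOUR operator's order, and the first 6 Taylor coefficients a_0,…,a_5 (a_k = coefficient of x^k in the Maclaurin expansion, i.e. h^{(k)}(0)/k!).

f: a_k = -2, 0, 16, 0, -64/3, 0, …
g: a_k = -1, -2, -2, -4/3, -2/3, -4/15, …
L₀ := lclm(L_f,L_g); ord L₀ ≤ 2+1.
L = -32 + 16·Dx - 2·Dx^2 + Dx^3  (order 3).
h: a_k = -3, -2, 14, -4/3, -22, -4/15, …
ICs: h(0) = -3, h′(0) = -2, h′′(0) = 28.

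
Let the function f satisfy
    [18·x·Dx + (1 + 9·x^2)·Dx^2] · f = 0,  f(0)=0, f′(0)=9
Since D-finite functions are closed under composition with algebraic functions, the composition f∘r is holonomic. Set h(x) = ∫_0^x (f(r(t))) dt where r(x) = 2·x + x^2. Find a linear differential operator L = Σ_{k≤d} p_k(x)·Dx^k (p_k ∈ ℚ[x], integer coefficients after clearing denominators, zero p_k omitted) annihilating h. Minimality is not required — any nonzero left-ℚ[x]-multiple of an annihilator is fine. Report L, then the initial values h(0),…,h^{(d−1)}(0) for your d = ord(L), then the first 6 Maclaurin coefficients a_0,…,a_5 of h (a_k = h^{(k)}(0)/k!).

f: a_k = 0, 9, 0, -27, 0, 729/5, …
h₀=f(r): pull back L_f along r ⇒ L₀.
h=∫h₀ ⇒ L = L₀·Dx.
L = (-1 + 72·x + 144·x^2 + 108·x^3 + 27·x^4)·Dx^2 + (1 + x + 36·x^2 + 72·x^3 + 45·x^4 + 9·x^5)·Dx^3  (order 3).
h: a_k = 0, 0, 9, 3, -54, -324/5, …
ICs: h(0) = 0, h′(0) = 0, h′′(0) = 18.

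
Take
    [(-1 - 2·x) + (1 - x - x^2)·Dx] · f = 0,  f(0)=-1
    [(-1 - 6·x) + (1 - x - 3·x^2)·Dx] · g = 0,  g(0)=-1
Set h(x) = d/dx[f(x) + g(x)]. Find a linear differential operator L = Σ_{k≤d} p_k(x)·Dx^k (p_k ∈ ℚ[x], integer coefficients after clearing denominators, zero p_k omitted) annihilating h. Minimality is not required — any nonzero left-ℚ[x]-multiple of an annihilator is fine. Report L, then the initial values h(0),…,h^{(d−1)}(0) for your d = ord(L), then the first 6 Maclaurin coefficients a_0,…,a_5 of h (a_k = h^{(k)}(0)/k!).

L = (-6 - 168·x - 180·x^2 - 600·x^3 - 930·x^4 - 792·x^5 + 324·x^6) + (6 + 42·x + 48·x^2 + 72·x^3 - 138·x^4 - 894·x^5 - 360·x^6 + 216·x^7)·Dx + (-1 + 2·x - 9·x^2 + 82·x^4 - 6·x^5 - 143·x^6 - 24·x^7 + 27·x^8)·Dx^2  (order 2).
h: a_k = -2, -12, -30, -96, -240, -660, …
ICs: h(0) = -2, h′(0) = -12.

f: a_k = -1, -1, -2, -3, -5, -8, …
g: a_k = -1, -1, -4, -7, -19, -40, …
Sum ⇒ L₀ = lclm(L_f,L_g) in ℚ(x)⟨Dx⟩.
Derive L from L₀ (diff closure).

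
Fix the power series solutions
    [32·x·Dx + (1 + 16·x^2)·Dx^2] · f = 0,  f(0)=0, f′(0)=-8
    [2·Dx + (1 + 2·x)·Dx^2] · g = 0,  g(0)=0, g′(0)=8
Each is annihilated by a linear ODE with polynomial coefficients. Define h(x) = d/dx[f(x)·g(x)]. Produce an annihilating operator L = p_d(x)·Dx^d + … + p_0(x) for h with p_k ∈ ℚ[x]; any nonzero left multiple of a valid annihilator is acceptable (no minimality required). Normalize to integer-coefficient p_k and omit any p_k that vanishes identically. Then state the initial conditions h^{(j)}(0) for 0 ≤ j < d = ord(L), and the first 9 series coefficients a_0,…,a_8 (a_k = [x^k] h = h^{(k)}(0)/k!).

f: a_k = 0, -8, 0, 128/3, 0, -2048/5, 0, 32768/7, 0, …
g: a_k = 0, 8, -8, 32/3, -16, 128/5, -128/3, 512/7, -128, …
h₀=f·g: eliminate ⇒ L₀, order ≤ 2·2.
Derive L from L₀ (diff closure).
L = (2304 + 8960·x + 114688·x^2 + 552960·x^3 + 983040·x^4 + 851968·x^5 + 1048576·x^7) + (1032 + 14720·x + 111872·x^2 + 616448·x^3 + 1884160·x^4 + 3047424·x^5 + 2293760·x^6 + 1572864·x^7 + 3670016·x^8)·Dx + (72 + 2512·x + 19968·x^2 + 99072·x^3 + 393216·x^4 + 1019904·x^5 + 1572864·x^6 + 1376256·x^7 + 1572864·x^8 + 2097152·x^9)·Dx^2 + (17 + 132·x + 964·x^2 + 4864·x^3 + 18432·x^4 + 55296·x^5 + 129024·x^6 + 196608·x^7 + 196608·x^8 + 262144·x^9 + 262144·x^10)·Dx^3  (order 3).
h: a_k = 0, -128, 192, 1024, -3200/3, -272384/15, 308224/15, 1343488/5, -9982976/35, …
ICs: h(0) = 0, h′(0) = -128, h′′(0) = 384.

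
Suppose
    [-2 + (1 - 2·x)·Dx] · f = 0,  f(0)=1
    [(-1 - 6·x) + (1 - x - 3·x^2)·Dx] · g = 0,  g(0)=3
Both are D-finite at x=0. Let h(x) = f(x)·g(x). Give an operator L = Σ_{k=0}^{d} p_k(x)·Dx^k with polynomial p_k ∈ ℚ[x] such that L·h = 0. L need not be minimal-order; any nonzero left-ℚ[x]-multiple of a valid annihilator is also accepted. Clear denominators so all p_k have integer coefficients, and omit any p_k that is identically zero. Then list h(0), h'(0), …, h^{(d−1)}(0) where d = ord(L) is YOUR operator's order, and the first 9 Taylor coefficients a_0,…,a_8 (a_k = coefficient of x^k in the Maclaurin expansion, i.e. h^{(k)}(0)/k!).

L = (-3 - 2·x + 18·x^2) + (1 - 3·x - x^2 + 6·x^3)·Dx  (order 1).
h: a_k = 3, 9, 30, 81, 219, 558, 1407, 3465, 8454, …
ICs: h(0) = 3.

f: a_k = 1, 2, 4, 8, 16, 32, 64, 128, 256, …
g: a_k = 3, 3, 12, 21, 57, 120, 291, 651, 1524, …
L₀ := L_f ⊗_s L_g (sym. prod.), ord ≤ 1.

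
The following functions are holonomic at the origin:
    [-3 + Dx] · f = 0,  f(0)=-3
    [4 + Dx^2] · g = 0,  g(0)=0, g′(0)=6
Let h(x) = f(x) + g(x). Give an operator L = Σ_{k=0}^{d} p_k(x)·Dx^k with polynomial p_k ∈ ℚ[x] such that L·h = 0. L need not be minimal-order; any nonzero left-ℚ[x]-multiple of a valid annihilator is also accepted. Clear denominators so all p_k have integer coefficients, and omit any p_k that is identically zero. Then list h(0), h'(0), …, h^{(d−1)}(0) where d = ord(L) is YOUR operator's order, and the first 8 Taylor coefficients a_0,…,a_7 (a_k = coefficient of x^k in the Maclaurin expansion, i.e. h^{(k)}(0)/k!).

f: a_k = -3, -9, -27/2, -27/2, -81/8, -243/40, -243/80, -729/560, …
g: a_k = 0, 6, 0, -4, 0, 4/5, 0, -8/105, …
L₀ := lclm(L_f,L_g); ord L₀ ≤ 1+2.
L = -12 + 4·Dx - 3·Dx^2 + Dx^3  (order 3).
h: a_k = -3, -3, -27/2, -35/2, -81/8, -211/40, -243/80, -463/336, …
ICs: h(0) = -3, h′(0) = -3, h′′(0) = -27.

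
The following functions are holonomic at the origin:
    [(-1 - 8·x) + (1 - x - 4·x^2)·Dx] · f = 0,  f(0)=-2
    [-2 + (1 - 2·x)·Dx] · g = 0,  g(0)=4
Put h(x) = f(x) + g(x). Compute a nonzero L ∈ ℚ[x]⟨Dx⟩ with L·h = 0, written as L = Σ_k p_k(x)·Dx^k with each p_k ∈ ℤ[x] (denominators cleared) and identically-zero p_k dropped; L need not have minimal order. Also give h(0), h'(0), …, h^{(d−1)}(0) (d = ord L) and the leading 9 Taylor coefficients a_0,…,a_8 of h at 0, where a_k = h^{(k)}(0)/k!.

L = (12 - 48·x + 192·x^2 - 128·x^3) + (-2 - 96·x^2 + 352·x^3 - 256·x^4)·Dx + (-1 + 11·x - 30·x^2 + 80·x^4 - 64·x^5)·Dx^2  (order 2).
h: a_k = 2, 6, 6, 14, 6, -2, -106, -370, -1306, …
ICs: h(0) = 2, h′(0) = 6.

f: a_k = -2, -2, -10, -18, -58, -130, -362, -882, -2330, …
g: a_k = 4, 8, 16, 32, 64, 128, 256, 512, 1024, …
f+g: L₀ = lclm(L_f,L_g), ord ≤ 1+1.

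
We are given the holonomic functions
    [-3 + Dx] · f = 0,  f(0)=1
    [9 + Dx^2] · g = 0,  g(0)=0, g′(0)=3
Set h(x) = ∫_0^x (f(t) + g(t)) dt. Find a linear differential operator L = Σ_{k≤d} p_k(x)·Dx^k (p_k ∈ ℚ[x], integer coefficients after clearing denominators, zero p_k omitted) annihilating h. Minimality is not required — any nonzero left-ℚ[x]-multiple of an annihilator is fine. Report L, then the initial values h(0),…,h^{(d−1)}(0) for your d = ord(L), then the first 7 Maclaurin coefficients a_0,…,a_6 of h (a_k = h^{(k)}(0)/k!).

f: a_k = 1, 3, 9/2, 9/2, 27/8, 81/40, 81/80, …
g: a_k = 0, 3, 0, -9/2, 0, 81/40, 0, …
Sum ⇒ L₀ = lclm(L_f,L_g) in ℚ(x)⟨Dx⟩.
h=∫₀ˣh₀: take L = L₀·Dx.
L = -27·Dx + 9·Dx^2 - 3·Dx^3 + Dx^4  (order 4).
h: a_k = 0, 1, 3, 3/2, 0, 27/40, 27/40, …
ICs: h(0) = 0, h′(0) = 1, h′′(0) = 6, h′′′(0) = 9.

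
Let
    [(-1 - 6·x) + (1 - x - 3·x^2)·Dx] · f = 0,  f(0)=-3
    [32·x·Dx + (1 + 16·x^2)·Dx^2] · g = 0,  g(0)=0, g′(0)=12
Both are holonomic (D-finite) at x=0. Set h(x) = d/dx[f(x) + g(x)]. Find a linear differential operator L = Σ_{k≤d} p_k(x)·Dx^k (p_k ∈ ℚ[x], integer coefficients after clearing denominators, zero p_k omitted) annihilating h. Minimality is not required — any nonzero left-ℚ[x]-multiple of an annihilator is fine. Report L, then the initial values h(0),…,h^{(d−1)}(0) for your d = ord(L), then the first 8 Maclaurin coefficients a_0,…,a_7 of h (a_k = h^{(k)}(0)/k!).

L = (-128 + 512·x + 10560·x^2 + 25344·x^3 + 95904·x^4 + 41472·x^6) + (37 + 208·x - 206·x^2 + 1476·x^3 + 24336·x^4 + 66528·x^5 + 6912·x^6 + 41472·x^7)·Dx + (-4 - 21·x - 198·x^2 - 90·x^3 - 1775·x^4 + 4080·x^5 + 6336·x^6 + 2304·x^7 + 6912·x^8)·Dx^2  (order 2).
h: a_k = 9, -24, -255, -228, 2472, -1746, -53709, -12192, …
ICs: h(0) = 9, h′(0) = -24.

f: a_k = -3, -3, -12, -21, -57, -120, -291, -651, …
g: a_k = 0, 12, 0, -64, 0, 3072/5, 0, -49152/7, …
h₀=f+g: left-lcm gives L₀, ord ≤ 3.
Differentiate: ansatz ord ≤ ord L₀ ⇒ L.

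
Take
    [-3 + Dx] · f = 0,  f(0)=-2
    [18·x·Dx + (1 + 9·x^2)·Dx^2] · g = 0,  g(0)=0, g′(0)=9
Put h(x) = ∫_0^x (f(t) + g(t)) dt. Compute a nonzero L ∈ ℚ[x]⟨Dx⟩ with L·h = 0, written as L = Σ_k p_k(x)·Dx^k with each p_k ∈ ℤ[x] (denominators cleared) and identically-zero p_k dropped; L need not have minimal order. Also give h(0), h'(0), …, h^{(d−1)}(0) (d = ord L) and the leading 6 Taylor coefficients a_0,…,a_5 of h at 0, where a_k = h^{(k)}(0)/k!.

f: a_k = -2, -6, -9, -9, -27/4, -81/20, …
g: a_k = 0, 9, 0, -27, 0, 729/5, …
h₀=f+g: left-lcm gives L₀, ord ≤ 3.
∫: right-multiply L₀ by Dx.
L = (18 - 108·x - 162·x^2)·Dx^2 + (-9 + 27·x + 27·x^2 - 81·x^3)·Dx^3 + (1 + 3·x + 9·x^2 + 27·x^3)·Dx^4  (order 4).
h: a_k = 0, -2, 3/2, -3, -9, -27/20, …
ICs: h(0) = 0, h′(0) = -2, h′′(0) = 3, h′′′(0) = -18.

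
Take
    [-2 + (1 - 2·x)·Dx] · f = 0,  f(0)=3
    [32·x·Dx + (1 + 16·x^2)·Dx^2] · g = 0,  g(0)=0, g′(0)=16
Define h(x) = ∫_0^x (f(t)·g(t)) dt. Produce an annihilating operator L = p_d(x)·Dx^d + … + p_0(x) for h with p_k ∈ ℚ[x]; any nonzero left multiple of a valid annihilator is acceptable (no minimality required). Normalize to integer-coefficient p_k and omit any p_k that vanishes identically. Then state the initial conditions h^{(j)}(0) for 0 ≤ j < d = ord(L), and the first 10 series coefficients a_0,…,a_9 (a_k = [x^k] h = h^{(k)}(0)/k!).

L = 64·x·Dx + (4 - 32·x + 128·x^2)·Dx^2 + (-1 + 2·x - 16·x^2 + 32·x^3)·Dx^3  (order 3).
h: a_k = 0, 0, 24, 32, -16, -128/5, 5504/15, 22016/35, -84352/35, -1349632/315, …
ICs: h(0) = 0, h′(0) = 0, h′′(0) = 48.

f: a_k = 3, 6, 12, 24, 48, 96, 192, 384, 768, 1536, …
g: a_k = 0, 16, 0, -256/3, 0, 4096/5, 0, -65536/7, 0, 1048576/9, …
Sym-product of L_f,L_g gives L₀ (≤ ord 2).
∫: right-multiply L₀ by Dx.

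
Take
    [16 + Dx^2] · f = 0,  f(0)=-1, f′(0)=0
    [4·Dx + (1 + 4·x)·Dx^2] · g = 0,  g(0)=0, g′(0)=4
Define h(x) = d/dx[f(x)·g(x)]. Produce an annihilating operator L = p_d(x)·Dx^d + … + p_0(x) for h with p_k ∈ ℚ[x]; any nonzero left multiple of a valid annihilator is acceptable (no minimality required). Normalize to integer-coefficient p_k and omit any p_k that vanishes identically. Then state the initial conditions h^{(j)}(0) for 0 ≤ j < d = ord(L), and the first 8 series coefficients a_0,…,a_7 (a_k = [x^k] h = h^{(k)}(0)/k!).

L = (-6400 - 45056·x - 172032·x^2 + 196608·x^3 + 2818048·x^4 + 6291456·x^5 + 4194304·x^6) + (-1536 - 8192·x + 20480·x^2 + 245760·x^3 + 655360·x^4 + 524288·x^5)·Dx + (-448 - 2816·x - 3584·x^2 + 73728·x^3 + 401408·x^4 + 786432·x^5 + 524288·x^6)·Dx^2 + (-96 - 512·x + 1280·x^2 + 15360·x^3 + 40960·x^4 + 32768·x^5)·Dx^3 + (-3 + 448·x^2 + 3840·x^3 + 14080·x^4 + 24576·x^5 + 16384·x^6)·Dx^4  (order 4).
h: a_k = -4, 16, 32, 0, -384, 1536, -31744/5, 1212416/45, …
ICs: h(0) = -4, h′(0) = 16, h′′(0) = 64, h′′′(0) = 0.

f: a_k = -1, 0, 8, 0, -32/3, 0, 256/45, 0, …
g: a_k = 0, 4, -8, 64/3, -64, 1024/5, -2048/3, 16384/7, …
Product ⇒ symmetric product L₀, ord ≤ 4.
h=h₀': d/dx-closure on L₀ ⇒ L.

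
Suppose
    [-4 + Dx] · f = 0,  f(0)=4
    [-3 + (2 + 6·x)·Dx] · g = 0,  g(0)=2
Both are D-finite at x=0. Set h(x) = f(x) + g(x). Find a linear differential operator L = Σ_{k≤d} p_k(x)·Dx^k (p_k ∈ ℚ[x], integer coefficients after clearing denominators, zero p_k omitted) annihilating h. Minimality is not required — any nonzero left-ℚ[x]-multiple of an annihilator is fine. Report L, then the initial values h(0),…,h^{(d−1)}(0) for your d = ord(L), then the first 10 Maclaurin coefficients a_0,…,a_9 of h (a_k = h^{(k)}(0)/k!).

f: a_k = 4, 16, 32, 128/3, 128/3, 512/15, 1024/45, 4096/315, 2048/315, 8192/2835, …
g: a_k = 2, 3, -9/4, 27/8, -405/64, 1701/128, -15309/512, 72171/1024, -2814669/16384, 14073345/32768, …
L₀ := lclm(L_f,L_g); ord L₀ ≤ 1+1.
L = (132 + 288·x) + (-73 - 384·x - 576·x^2)·Dx + (10 + 78·x + 144·x^2)·Dx^2  (order 2).
h: a_k = 6, 19, 119/4, 1105/24, 6977/192, 91051/1920, -164617/23040, 26928169/322560, -853066303/5160960, 40166368531/92897280, …
ICs: h(0) = 6, h′(0) = 19.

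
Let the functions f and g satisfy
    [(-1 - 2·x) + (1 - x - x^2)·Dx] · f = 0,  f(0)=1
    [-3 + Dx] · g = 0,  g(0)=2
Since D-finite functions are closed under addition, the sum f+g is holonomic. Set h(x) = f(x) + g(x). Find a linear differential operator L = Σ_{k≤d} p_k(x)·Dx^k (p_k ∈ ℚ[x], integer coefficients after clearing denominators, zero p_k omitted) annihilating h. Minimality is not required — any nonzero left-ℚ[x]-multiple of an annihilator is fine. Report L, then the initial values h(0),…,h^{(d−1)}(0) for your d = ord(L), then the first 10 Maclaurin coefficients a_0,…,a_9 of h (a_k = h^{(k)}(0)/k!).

L = (-3 - 9·x - 45·x^2 - 18·x^3) + (-5 + 24·x + 15·x^2 - 18·x^3 - 9·x^4)·Dx + (2 - 7·x + 8·x^3 + 3·x^4)·Dx^2  (order 2).
h: a_k = 3, 7, 11, 12, 47/4, 241/20, 601/40, 6123/280, 76889/2240, 123443/2240, …
ICs: h(0) = 3, h′(0) = 7.

f: a_k = 1, 1, 2, 3, 5, 8, 13, 21, 34, 55, …
g: a_k = 2, 6, 9, 9, 27/4, 81/20, 81/40, 243/280, 729/2240, 243/2240, …
Weyl lclm of L_f,L_g ⇒ L₀ (ord ≤ 2).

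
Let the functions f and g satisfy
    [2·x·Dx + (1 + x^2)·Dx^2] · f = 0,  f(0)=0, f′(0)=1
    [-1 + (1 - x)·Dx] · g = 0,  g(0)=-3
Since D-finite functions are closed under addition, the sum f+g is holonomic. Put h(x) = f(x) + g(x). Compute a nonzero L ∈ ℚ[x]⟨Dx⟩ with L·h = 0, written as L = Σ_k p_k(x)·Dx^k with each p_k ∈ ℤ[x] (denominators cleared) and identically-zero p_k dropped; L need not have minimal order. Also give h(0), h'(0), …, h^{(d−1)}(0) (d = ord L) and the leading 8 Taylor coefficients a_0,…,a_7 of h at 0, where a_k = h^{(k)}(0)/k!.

L = (2 - 8·x - 6·x^2)·Dx + (-4 + 2·x - 4·x^2 - 6·x^3)·Dx^2 + (1 - x^4)·Dx^3  (order 3).
h: a_k = -3, -2, -3, -10/3, -3, -14/5, -3, -22/7, …
ICs: h(0) = -3, h′(0) = -2, h′′(0) = -6.

f: a_k = 0, 1, 0, -1/3, 0, 1/5, 0, -1/7, …
g: a_k = -3, -3, -3, -3, -3, -3, -3, -3, …
f+g: L₀ = lclm(L_f,L_g), ord ≤ 2+1.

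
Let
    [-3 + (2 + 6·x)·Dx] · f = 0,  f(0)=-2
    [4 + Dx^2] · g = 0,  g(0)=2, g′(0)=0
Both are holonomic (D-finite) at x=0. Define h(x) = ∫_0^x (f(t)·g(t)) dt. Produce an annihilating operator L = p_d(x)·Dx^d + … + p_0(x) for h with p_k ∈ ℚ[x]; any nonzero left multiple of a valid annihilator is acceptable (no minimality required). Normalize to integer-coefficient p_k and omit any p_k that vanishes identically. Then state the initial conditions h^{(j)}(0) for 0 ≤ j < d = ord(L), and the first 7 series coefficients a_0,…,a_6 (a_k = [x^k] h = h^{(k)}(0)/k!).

L = (43 + 96·x + 144·x^2)·Dx + (-12 - 36·x)·Dx^2 + (4 + 24·x + 36·x^2)·Dx^3  (order 3).
h: a_k = 0, -4, -3, 25/6, 21/16, 19/96, -1093/384, …
ICs: h(0) = 0, h′(0) = -4, h′′(0) = -6.

f: a_k = -2, -3, 9/4, -27/8, 405/64, -1701/128, 15309/512, …
g: a_k = 2, 0, -4, 0, 4/3, 0, -8/45, …
f·g: L₀ = L_f ⊗_s L_g, ord ≤ 1·2.
Integrate: L := L₀·Dx.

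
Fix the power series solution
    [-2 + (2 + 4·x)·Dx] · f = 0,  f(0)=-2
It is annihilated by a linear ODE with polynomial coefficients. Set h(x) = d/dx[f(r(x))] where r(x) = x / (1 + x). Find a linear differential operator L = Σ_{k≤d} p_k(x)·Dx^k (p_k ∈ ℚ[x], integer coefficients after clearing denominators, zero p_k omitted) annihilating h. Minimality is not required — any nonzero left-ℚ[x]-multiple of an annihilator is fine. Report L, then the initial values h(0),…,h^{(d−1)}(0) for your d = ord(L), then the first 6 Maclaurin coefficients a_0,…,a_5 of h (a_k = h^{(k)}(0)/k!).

L = (-3 - 6·x) + (-1 - 4·x - 3·x^2)·Dx  (order 1).
h: a_k = -2, 6, -15, 37, -375/4, 981/4, …
ICs: h(0) = -2.

f: a_k = -2, -2, 1, -1, 5/4, -7/4, …
L₀ from L_f via x↦r, Dx↦r'^{-1}Dx.
h=h₀': d/dx-closure on L₀ ⇒ L.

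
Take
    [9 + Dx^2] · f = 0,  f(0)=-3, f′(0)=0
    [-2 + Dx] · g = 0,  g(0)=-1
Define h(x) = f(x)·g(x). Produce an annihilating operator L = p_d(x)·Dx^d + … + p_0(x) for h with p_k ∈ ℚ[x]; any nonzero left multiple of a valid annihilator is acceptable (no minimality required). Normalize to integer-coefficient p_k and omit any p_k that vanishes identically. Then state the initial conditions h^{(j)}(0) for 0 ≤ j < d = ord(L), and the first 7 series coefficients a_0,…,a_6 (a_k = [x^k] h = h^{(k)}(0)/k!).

f: a_k = -3, 0, 27/2, 0, -81/8, 0, 243/80, …
g: a_k = -1, -2, -2, -4/3, -2/3, -4/15, -4/45, …
Sym-product of L_f,L_g gives L₀ (≤ ord 2).
L = 13 - 4·Dx + Dx^2  (order 2).
h: a_k = 3, 6, -15/2, -23, -119/8, 61/20, 407/48, …
ICs: h(0) = 3, h′(0) = 6.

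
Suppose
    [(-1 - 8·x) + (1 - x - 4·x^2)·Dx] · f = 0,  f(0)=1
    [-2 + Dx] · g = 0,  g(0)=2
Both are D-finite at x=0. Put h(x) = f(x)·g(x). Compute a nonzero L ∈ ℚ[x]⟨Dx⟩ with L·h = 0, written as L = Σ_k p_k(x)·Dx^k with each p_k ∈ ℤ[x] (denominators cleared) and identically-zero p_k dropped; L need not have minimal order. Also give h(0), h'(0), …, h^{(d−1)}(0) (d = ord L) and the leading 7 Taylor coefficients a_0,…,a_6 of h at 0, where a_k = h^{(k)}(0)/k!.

L = (3 + 6·x - 8·x^2) + (-1 + x + 4·x^2)·Dx  (order 1).
h: a_k = 2, 6, 18, 134/3, 118, 1486/5, 34622/45, …
ICs: h(0) = 2.

f: a_k = 1, 1, 5, 9, 29, 65, 181, …
g: a_k = 2, 4, 4, 8/3, 4/3, 8/15, 8/45, …
h₀=f·g: eliminate ⇒ L₀, order ≤ 1·1.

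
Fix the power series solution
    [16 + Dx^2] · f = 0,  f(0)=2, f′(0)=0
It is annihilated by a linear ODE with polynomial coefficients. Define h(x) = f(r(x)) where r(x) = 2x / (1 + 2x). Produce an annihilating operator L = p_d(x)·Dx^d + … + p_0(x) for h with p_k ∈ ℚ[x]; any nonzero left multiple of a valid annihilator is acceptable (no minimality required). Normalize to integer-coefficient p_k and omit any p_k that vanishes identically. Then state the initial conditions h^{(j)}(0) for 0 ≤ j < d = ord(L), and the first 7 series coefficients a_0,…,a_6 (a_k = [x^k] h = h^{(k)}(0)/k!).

f: a_k = 2, 0, -16, 0, 64/3, 0, -512/45, …
Substitute x→r, Dx→(1/r')Dx; clear ⇒ L₀.
L = 64 + (4 + 24·x + 48·x^2 + 32·x^3)·Dx + (1 + 8·x + 24·x^2 + 32·x^3 + 16·x^4)·Dx^2  (order 2).
h: a_k = 2, 0, -64, 256, -1280/3, -2048/3, 351232/45, …
ICs: h(0) = 2, h′(0) = 0.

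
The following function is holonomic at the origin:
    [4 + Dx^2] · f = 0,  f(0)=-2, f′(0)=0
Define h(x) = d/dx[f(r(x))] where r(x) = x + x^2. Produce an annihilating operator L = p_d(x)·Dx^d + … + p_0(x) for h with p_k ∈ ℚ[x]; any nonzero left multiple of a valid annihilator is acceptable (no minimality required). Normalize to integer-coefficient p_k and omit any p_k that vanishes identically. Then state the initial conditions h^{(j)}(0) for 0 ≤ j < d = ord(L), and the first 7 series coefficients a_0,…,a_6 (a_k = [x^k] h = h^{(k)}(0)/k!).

L = (16 + 32·x + 96·x^2 + 128·x^3 + 64·x^4) + (-6 - 12·x)·Dx + (1 + 4·x + 4·x^2)·Dx^2  (order 2).
h: a_k = 0, 8, 24, 32/3, -80/3, -704/15, -448/15, …
ICs: h(0) = 0, h′(0) = 8.

f: a_k = -2, 0, 4, 0, -4/3, 0, 8/45, …
Change of var in L_f (x↦r) gives L₀.
h₀' ⇒ L via d/dx closure of L₀.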